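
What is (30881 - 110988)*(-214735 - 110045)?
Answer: 26017151460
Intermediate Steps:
(30881 - 110988)*(-214735 - 110045) = -80107*(-324780) = 26017151460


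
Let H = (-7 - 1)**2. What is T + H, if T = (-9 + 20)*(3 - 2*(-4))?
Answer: 185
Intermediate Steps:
T = 121 (T = 11*(3 + 8) = 11*11 = 121)
H = 64 (H = (-8)**2 = 64)
T + H = 121 + 64 = 185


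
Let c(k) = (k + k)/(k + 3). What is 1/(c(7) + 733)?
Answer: 5/3672 ≈ 0.0013617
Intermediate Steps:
c(k) = 2*k/(3 + k) (c(k) = (2*k)/(3 + k) = 2*k/(3 + k))
1/(c(7) + 733) = 1/(2*7/(3 + 7) + 733) = 1/(2*7/10 + 733) = 1/(2*7*(⅒) + 733) = 1/(7/5 + 733) = 1/(3672/5) = 5/3672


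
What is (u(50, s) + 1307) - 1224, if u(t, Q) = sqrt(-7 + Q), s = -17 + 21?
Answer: 83 + I*sqrt(3) ≈ 83.0 + 1.732*I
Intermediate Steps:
s = 4
(u(50, s) + 1307) - 1224 = (sqrt(-7 + 4) + 1307) - 1224 = (sqrt(-3) + 1307) - 1224 = (I*sqrt(3) + 1307) - 1224 = (1307 + I*sqrt(3)) - 1224 = 83 + I*sqrt(3)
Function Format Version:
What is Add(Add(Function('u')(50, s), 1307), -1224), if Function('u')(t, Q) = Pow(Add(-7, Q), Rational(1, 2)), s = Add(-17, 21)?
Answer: Add(83, Mul(I, Pow(3, Rational(1, 2)))) ≈ Add(83.000, Mul(1.7320, I))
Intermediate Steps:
s = 4
Add(Add(Function('u')(50, s), 1307), -1224) = Add(Add(Pow(Add(-7, 4), Rational(1, 2)), 1307), -1224) = Add(Add(Pow(-3, Rational(1, 2)), 1307), -1224) = Add(Add(Mul(I, Pow(3, Rational(1, 2))), 1307), -1224) = Add(Add(1307, Mul(I, Pow(3, Rational(1, 2)))), -1224) = Add(83, Mul(I, Pow(3, Rational(1, 2))))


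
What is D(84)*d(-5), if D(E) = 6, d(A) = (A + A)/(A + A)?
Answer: 6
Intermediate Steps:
d(A) = 1 (d(A) = (2*A)/((2*A)) = (2*A)*(1/(2*A)) = 1)
D(84)*d(-5) = 6*1 = 6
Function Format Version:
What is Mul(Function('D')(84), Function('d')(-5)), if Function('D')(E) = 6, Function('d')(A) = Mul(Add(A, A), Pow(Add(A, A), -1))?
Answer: 6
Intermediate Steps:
Function('d')(A) = 1 (Function('d')(A) = Mul(Mul(2, A), Pow(Mul(2, A), -1)) = Mul(Mul(2, A), Mul(Rational(1, 2), Pow(A, -1))) = 1)
Mul(Function('D')(84), Function('d')(-5)) = Mul(6, 1) = 6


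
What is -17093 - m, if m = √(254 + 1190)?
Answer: -17131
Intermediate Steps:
m = 38 (m = √1444 = 38)
-17093 - m = -17093 - 1*38 = -17093 - 38 = -17131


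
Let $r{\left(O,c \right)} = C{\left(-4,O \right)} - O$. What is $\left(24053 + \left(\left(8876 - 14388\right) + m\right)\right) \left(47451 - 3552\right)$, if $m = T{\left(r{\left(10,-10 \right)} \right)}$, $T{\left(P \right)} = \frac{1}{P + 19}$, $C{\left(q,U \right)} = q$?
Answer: $\frac{4069700694}{5} \approx 8.1394 \cdot 10^{8}$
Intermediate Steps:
$r{\left(O,c \right)} = -4 - O$
$T{\left(P \right)} = \frac{1}{19 + P}$
$m = \frac{1}{5}$ ($m = \frac{1}{19 - 14} = \frac{1}{5} \approx 0.2$)
$\left(24053 + \left(\left(8876 - 14388\right) + m\right)\right) \left(47451 - 3552\right) = \left(24053 + \left(\left(8876 - 14388\right) + \frac{1}{5}\right)\right) \left(47451 - 3552\right) = \left(24053 + \left(-5512 + \frac{1}{5}\right)\right) 43899 = \left(24053 - \frac{27559}{5}\right) 43899 = \frac{92706}{5} \cdot 43899 = \frac{4069700694}{5}$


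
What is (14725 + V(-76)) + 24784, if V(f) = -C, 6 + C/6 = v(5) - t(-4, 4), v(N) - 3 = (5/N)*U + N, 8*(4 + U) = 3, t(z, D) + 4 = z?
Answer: 157883/4 ≈ 39471.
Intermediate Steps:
t(z, D) = -4 + z
U = -29/8 (U = -4 + (⅛)*3 = -4 + 3/8 = -29/8 ≈ -3.6250)
v(N) = 3 + N - 145/(8*N) (v(N) = 3 + ((5/N)*(-29/8) + N) = 3 + (-145/(8*N) + N) = 3 + (N - 145/(8*N)) = 3 + N - 145/(8*N))
C = 153/4 (C = -36 + 6*((3 + 5 - 145/8/5) - (-4 - 4)) = -36 + 6*((3 + 5 - 145/8*⅕) - 1*(-8)) = -36 + 6*((3 + 5 - 29/8) + 8) = -36 + 6*(35/8 + 8) = -36 + 6*(99/8) = -36 + 297/4 = 153/4 ≈ 38.250)
V(f) = -153/4 (V(f) = -1*153/4 = -153/4)
(14725 + V(-76)) + 24784 = (14725 - 153/4) + 24784 = 58747/4 + 24784 = 157883/4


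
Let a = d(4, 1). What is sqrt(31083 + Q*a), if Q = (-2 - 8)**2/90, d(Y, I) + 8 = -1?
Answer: sqrt(31073) ≈ 176.28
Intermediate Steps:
d(Y, I) = -9 (d(Y, I) = -8 - 1 = -9)
a = -9
Q = 10/9 (Q = (-10)**2*(1/90) = 100*(1/90) = 10/9 ≈ 1.1111)
sqrt(31083 + Q*a) = sqrt(31083 + (10/9)*(-9)) = sqrt(31083 - 10) = sqrt(31073)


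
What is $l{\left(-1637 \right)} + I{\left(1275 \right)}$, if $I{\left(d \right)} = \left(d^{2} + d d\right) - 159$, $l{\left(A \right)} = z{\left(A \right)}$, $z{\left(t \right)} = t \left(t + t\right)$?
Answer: $8610629$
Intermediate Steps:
$z{\left(t \right)} = 2 t^{2}$ ($z{\left(t \right)} = t 2 t = 2 t^{2}$)
$l{\left(A \right)} = 2 A^{2}$
$I{\left(d \right)} = -159 + 2 d^{2}$ ($I{\left(d \right)} = \left(d^{2} + d^{2}\right) - 159 = 2 d^{2} - 159 = -159 + 2 d^{2}$)
$l{\left(-1637 \right)} + I{\left(1275 \right)} = 2 \left(-1637\right)^{2} - \left(159 - 2 \cdot 1275^{2}\right) = 2 \cdot 2679769 + \left(-159 + 2 \cdot 1625625\right) = 5359538 + \left(-159 + 3251250\right) = 5359538 + 3251091 = 8610629$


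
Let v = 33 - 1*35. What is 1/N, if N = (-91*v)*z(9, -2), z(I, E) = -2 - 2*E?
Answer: 1/364 ≈ 0.0027473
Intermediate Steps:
v = -2 (v = 33 - 35 = -2)
N = 364 (N = (-91*(-2))*(-2 - 2*(-2)) = 182*(-2 + 4) = 182*2 = 364)
1/N = 1/364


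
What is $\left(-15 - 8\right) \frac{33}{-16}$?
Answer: $\frac{759}{16} \approx 47.438$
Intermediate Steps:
$\left(-15 - 8\right) \frac{33}{-16} = - 23 \cdot 33 \left(- \frac{1}{16}\right) = \left(-23\right) \left(- \frac{33}{16}\right) = \frac{759}{16}$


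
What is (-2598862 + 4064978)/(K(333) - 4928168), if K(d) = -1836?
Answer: -366529/1232501 ≈ -0.29739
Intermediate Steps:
(-2598862 + 4064978)/(K(333) - 4928168) = (-2598862 + 4064978)/(-1836 - 4928168) = 1466116/(-4930004) = 1466116*(-1/4930004) = -366529/1232501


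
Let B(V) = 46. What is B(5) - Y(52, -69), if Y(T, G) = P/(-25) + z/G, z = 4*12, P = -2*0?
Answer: 1074/23 ≈ 46.696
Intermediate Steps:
P = 0
z = 48
Y(T, G) = 48/G (Y(T, G) = 0/(-25) + 48/G = 0*(-1/25) + 48/G = 0 + 48/G = 48/G)
B(5) - Y(52, -69) = 46 - 48/(-69) = 46 - 48*(-1)/69 = 46 - 1*(-16/23) = 46 + 16/23 = 1074/23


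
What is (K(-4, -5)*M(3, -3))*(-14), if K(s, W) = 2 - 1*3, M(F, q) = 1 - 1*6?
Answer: -70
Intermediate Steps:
M(F, q) = -5 (M(F, q) = 1 - 6 = -5)
K(s, W) = -1 (K(s, W) = 2 - 3 = -1)
(K(-4, -5)*M(3, -3))*(-14) = -1*(-5)*(-14) = 5*(-14) = -70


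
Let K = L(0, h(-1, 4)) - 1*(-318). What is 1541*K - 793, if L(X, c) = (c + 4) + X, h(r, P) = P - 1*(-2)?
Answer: 504655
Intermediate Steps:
h(r, P) = 2 + P (h(r, P) = P + 2 = 2 + P)
L(X, c) = 4 + X + c (L(X, c) = (4 + c) + X = 4 + X + c)
K = 328 (K = (4 + 0 + (2 + 4)) - 1*(-318) = (4 + 0 + 6) + 318 = 10 + 318 = 328)
1541*K - 793 = 1541*328 - 793 = 505448 - 793 = 504655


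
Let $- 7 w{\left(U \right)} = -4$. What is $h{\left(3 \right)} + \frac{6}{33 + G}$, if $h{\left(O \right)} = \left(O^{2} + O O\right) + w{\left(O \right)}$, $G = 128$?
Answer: $\frac{428}{23} \approx 18.609$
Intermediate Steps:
$w{\left(U \right)} = \frac{4}{7}$ ($w{\left(U \right)} = \left(- \frac{1}{7}\right) \left(-4\right) = \frac{4}{7}$)
$h{\left(O \right)} = \frac{4}{7} + 2 O^{2}$ ($h{\left(O \right)} = \left(O^{2} + O O\right) + \frac{4}{7} = \left(O^{2} + O^{2}\right) + \frac{4}{7} = 2 O^{2} + \frac{4}{7} = \frac{4}{7} + 2 O^{2}$)
$h{\left(3 \right)} + \frac{6}{33 + G} = \left(\frac{4}{7} + 2 \cdot 3^{2}\right) + \frac{6}{33 + 128} = \left(\frac{4}{7} + 2 \cdot 9\right) + \frac{6}{161} = \left(\frac{4}{7} + 18\right) + 6 \cdot \frac{1}{161} = \frac{130}{7} + \frac{6}{161} = \frac{428}{23}$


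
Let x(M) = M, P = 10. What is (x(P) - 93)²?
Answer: 6889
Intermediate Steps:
(x(P) - 93)² = (10 - 93)² = (-83)² = 6889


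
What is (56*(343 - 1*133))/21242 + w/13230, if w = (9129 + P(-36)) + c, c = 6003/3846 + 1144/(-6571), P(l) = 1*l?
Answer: 1469013655122389/1183708443268260 ≈ 1.2410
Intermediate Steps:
P(l) = l
c = 11681963/8424022 (c = 6003*(1/3846) + 1144*(-1/6571) = 2001/1282 - 1144/6571 = 11681963/8424022 ≈ 1.3867)
w = 76611314009/8424022 (w = (9129 - 36) + 11681963/8424022 = 9093 + 11681963/8424022 = 76611314009/8424022 ≈ 9094.4)
(56*(343 - 1*133))/21242 + w/13230 = (56*(343 - 1*133))/21242 + (76611314009/8424022)/13230 = (56*(343 - 133))*(1/21242) + (76611314009/8424022)*(1/13230) = (56*210)*(1/21242) + 76611314009/111449811060 = 11760*(1/21242) + 76611314009/111449811060 = 5880/10621 + 76611314009/111449811060 = 1469013655122389/1183708443268260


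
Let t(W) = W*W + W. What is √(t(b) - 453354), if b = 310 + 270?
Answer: I*√116374 ≈ 341.14*I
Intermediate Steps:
b = 580
t(W) = W + W² (t(W) = W² + W = W + W²)
√(t(b) - 453354) = √(580*(1 + 580) - 453354) = √(580*581 - 453354) = √(336980 - 453354) = √(-116374) = I*√116374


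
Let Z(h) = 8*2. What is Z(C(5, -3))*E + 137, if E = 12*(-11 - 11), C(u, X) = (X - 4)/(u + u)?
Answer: -4087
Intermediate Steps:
C(u, X) = (-4 + X)/(2*u) (C(u, X) = (-4 + X)/((2*u)) = (-4 + X)*(1/(2*u)) = (-4 + X)/(2*u))
E = -264 (E = 12*(-22) = -264)
Z(h) = 16
Z(C(5, -3))*E + 137 = 16*(-264) + 137 = -4224 + 137 = -4087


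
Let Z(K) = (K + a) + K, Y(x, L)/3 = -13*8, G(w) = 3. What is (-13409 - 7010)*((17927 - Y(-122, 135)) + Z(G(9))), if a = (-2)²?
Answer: -372626331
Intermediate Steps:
a = 4
Y(x, L) = -312 (Y(x, L) = 3*(-13*8) = 3*(-104) = -312)
Z(K) = 4 + 2*K (Z(K) = (K + 4) + K = (4 + K) + K = 4 + 2*K)
(-13409 - 7010)*((17927 - Y(-122, 135)) + Z(G(9))) = (-13409 - 7010)*((17927 - 1*(-312)) + (4 + 2*3)) = -20419*((17927 + 312) + (4 + 6)) = -20419*(18239 + 10) = -20419*18249 = -372626331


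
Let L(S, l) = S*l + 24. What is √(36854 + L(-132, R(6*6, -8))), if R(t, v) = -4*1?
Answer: √37406 ≈ 193.41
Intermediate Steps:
R(t, v) = -4
L(S, l) = 24 + S*l
√(36854 + L(-132, R(6*6, -8))) = √(36854 + (24 - 132*(-4))) = √(36854 + (24 + 528)) = √(36854 + 552) = √37406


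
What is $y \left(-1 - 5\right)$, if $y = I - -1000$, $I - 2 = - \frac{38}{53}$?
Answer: $- \frac{318408}{53} \approx -6007.7$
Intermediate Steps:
$I = \frac{68}{53}$ ($I = 2 - \frac{38}{53} = \frac{68}{53} \approx 1.283$)
$y = \frac{53068}{53}$ ($y = \frac{68}{53} - -1000 = \frac{68}{53} + 1000 = \frac{53068}{53} \approx 1001.3$)
$y \left(-1 - 5\right) = \frac{53068 \left(-1 - 5\right)}{53} = \frac{53068}{53} \left(-6\right) = - \frac{318408}{53}$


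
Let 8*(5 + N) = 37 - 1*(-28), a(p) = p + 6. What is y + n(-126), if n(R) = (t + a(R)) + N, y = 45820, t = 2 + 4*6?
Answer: 365833/8 ≈ 45729.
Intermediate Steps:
a(p) = 6 + p
N = 25/8 (N = -5 + (37 - 1*(-28))/8 = -5 + (37 + 28)/8 = -5 + (⅛)*65 = -5 + 65/8 = 25/8 ≈ 3.1250)
t = 26 (t = 2 + 24 = 26)
n(R) = 281/8 + R (n(R) = (26 + (6 + R)) + 25/8 = (32 + R) + 25/8 = 281/8 + R)
y + n(-126) = 45820 + (281/8 - 126) = 45820 - 727/8 = 365833/8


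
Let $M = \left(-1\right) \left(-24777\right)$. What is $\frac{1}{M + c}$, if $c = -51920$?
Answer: $- \frac{1}{27143} \approx -3.6842 \cdot 10^{-5}$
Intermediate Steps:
$M = 24777$
$\frac{1}{M + c} = \frac{1}{24777 - 51920} = \frac{1}{-27143} = - \frac{1}{27143}$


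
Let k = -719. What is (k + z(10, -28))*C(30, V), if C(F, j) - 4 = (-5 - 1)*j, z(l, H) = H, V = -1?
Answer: -7470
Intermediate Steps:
C(F, j) = 4 - 6*j (C(F, j) = 4 + (-5 - 1)*j = 4 - 6*j)
(k + z(10, -28))*C(30, V) = (-719 - 28)*(4 - 6*(-1)) = -747*(4 + 6) = -747*10 = -7470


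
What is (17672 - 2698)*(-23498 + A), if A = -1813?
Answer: -379006914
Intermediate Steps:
(17672 - 2698)*(-23498 + A) = (17672 - 2698)*(-23498 - 1813) = 14974*(-25311) = -379006914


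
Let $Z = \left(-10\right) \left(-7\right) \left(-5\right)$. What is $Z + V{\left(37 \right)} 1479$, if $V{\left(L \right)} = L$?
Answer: $54373$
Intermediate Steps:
$Z = -350$ ($Z = 70 \left(-5\right) = -350$)
$Z + V{\left(37 \right)} 1479 = -350 + 37 \cdot 1479 = -350 + 54723 = 54373$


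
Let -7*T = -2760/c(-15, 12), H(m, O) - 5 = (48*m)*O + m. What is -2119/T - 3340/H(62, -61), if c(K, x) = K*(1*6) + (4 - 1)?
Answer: 78063233433/166951480 ≈ 467.58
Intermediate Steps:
H(m, O) = 5 + m + 48*O*m (H(m, O) = 5 + ((48*m)*O + m) = 5 + (48*O*m + m) = 5 + (m + 48*O*m) = 5 + m + 48*O*m)
c(K, x) = 3 + 6*K (c(K, x) = K*6 + 3 = 6*K + 3 = 3 + 6*K)
T = -920/203 (T = -(-2760)/(7*(3 + 6*(-15))) = -(-2760)/(7*(3 - 90)) = -(-2760)/(7*(-87)) = -(-2760)*(-1)/(7*87) = -⅐*920/29 = -920/203 ≈ -4.5320)
-2119/T - 3340/H(62, -61) = -2119/(-920/203) - 3340/(5 + 62 + 48*(-61)*62) = -2119*(-203/920) - 3340/(5 + 62 - 181536) = 430157/920 - 3340/(-181469) = 430157/920 - 3340*(-1/181469) = 430157/920 + 3340/181469 = 78063233433/166951480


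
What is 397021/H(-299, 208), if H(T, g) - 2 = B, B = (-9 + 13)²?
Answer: 397021/18 ≈ 22057.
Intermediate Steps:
B = 16 (B = 4² = 16)
H(T, g) = 18 (H(T, g) = 2 + 16 = 18)
397021/H(-299, 208) = 397021/18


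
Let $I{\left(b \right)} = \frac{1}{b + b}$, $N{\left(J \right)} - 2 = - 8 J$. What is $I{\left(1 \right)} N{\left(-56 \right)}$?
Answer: $225$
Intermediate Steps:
$N{\left(J \right)} = 2 - 8 J$
$I{\left(b \right)} = \frac{1}{2 b}$
$I{\left(1 \right)} N{\left(-56 \right)} = \frac{1}{2 \cdot 1} \left(2 - -448\right) = \frac{1}{2} \cdot 1 \left(2 + 448\right) = \frac{1}{2} \cdot 450 = 225$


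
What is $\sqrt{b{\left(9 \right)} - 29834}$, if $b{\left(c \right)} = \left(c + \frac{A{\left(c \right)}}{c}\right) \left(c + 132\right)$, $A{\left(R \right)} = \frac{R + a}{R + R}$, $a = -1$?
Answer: $\frac{i \sqrt{2313201}}{9} \approx 168.99 i$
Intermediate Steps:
$A{\left(R \right)} = \frac{-1 + R}{2 R}$ ($A{\left(R \right)} = \frac{R - 1}{R + R} = \frac{-1 + R}{2 R}$)
$b{\left(c \right)} = \left(132 + c\right) \left(c + \frac{-1 + c}{2 c^{2}}\right)$ ($b{\left(c \right)} = \left(c + \frac{\frac{1}{2} \frac{1}{c} \left(-1 + c\right)}{c}\right) \left(c + 132\right) = \left(c + \frac{-1 + c}{2 c^{2}}\right) \left(132 + c\right) = \left(132 + c\right) \left(c + \frac{-1 + c}{2 c^{2}}\right)$)
$\sqrt{b{\left(9 \right)} - 29834} = \sqrt{\left(\frac{1}{2} + 9^{2} - \frac{66}{81} + 132 \cdot 9 + \frac{131}{2 \cdot 9}\right) - 29834} = \sqrt{\left(\frac{1}{2} + 81 - \frac{22}{27} + 1188 + \frac{131}{2} \cdot \frac{1}{9}\right) - 29834} = \sqrt{\left(\frac{1}{2} + 81 - \frac{22}{27} + 1188 + \frac{131}{18}\right) - 29834} = \sqrt{\frac{34451}{27} - 29834} = \sqrt{- \frac{771067}{27}} = \frac{i \sqrt{2313201}}{9}$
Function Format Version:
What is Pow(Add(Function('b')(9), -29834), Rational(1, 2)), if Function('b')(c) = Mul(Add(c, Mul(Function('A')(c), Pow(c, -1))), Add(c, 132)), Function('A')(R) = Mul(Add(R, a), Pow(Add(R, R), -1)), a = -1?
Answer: Mul(Rational(1, 9), I, Pow(2313201, Rational(1, 2))) ≈ Mul(168.99, I)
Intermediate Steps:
Function('A')(R) = Mul(Rational(1, 2), Pow(R, -1), Add(-1, R)) (Function('A')(R) = Mul(Add(R, -1), Pow(Add(R, R), -1)) = Mul(Add(-1, R), Pow(Mul(2, R), -1)) = Mul(Add(-1, R), Mul(Rational(1, 2), Pow(R, -1))) = Mul(Rational(1, 2), Pow(R, -1), Add(-1, R)))
Function('b')(c) = Mul(Add(132, c), Add(c, Mul(Rational(1, 2), Pow(c, -2), Add(-1, c)))) (Function('b')(c) = Mul(Add(c, Mul(Mul(Rational(1, 2), Pow(c, -1), Add(-1, c)), Pow(c, -1))), Add(c, 132)) = Mul(Add(c, Mul(Rational(1, 2), Pow(c, -2), Add(-1, c))), Add(132, c)) = Mul(Add(132, c), Add(c, Mul(Rational(1, 2), Pow(c, -2), Add(-1, c)))))
Pow(Add(Function('b')(9), -29834), Rational(1, 2)) = Pow(Add(Add(Rational(1, 2), Pow(9, 2), Mul(-66, Pow(9, -2)), Mul(132, 9), Mul(Rational(131, 2), Pow(9, -1))), -29834), Rational(1, 2)) = Pow(Add(Add(Rational(1, 2), 81, Mul(-66, Rational(1, 81)), 1188, Mul(Rational(131, 2), Rational(1, 9))), -29834), Rational(1, 2)) = Pow(Add(Add(Rational(1, 2), 81, Rational(-22, 27), 1188, Rational(131, 18)), -29834), Rational(1, 2)) = Pow(Add(Rational(34451, 27), -29834), Rational(1, 2)) = Pow(Rational(-771067, 27), Rational(1, 2)) = Mul(Rational(1, 9), I, Pow(2313201, Rational(1, 2)))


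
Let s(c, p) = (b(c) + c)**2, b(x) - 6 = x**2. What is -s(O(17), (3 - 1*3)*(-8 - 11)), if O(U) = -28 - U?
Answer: -3944196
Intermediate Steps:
b(x) = 6 + x**2
s(c, p) = (6 + c + c**2)**2 (s(c, p) = ((6 + c**2) + c)**2 = (6 + c + c**2)**2)
-s(O(17), (3 - 1*3)*(-8 - 11)) = -(6 + (-28 - 1*17) + (-28 - 1*17)**2)**2 = -(6 + (-28 - 17) + (-28 - 17)**2)**2 = -(6 - 45 + (-45)**2)**2 = -(6 - 45 + 2025)**2 = -1*1986**2 = -1*3944196 = -3944196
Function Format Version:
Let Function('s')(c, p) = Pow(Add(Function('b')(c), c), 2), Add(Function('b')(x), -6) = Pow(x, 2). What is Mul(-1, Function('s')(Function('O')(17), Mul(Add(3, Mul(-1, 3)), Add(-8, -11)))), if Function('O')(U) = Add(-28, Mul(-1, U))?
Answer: -3944196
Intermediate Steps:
Function('b')(x) = Add(6, Pow(x, 2))
Function('s')(c, p) = Pow(Add(6, c, Pow(c, 2)), 2) (Function('s')(c, p) = Pow(Add(Add(6, Pow(c, 2)), c), 2) = Pow(Add(6, c, Pow(c, 2)), 2))
Mul(-1, Function('s')(Function('O')(17), Mul(Add(3, Mul(-1, 3)), Add(-8, -11)))) = Mul(-1, Pow(Add(6, Add(-28, Mul(-1, 17)), Pow(Add(-28, Mul(-1, 17)), 2)), 2)) = Mul(-1, Pow(Add(6, Add(-28, -17), Pow(Add(-28, -17), 2)), 2)) = Mul(-1, Pow(Add(6, -45, Pow(-45, 2)), 2)) = Mul(-1, Pow(Add(6, -45, 2025), 2)) = Mul(-1, Pow(1986, 2)) = Mul(-1, 3944196) = -3944196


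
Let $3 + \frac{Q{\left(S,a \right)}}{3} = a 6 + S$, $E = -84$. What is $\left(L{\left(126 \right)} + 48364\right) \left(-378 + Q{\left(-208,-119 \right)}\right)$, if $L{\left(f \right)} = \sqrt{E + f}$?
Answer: $-152491692 - 3153 \sqrt{42} \approx -1.5251 \cdot 10^{8}$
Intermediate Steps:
$L{\left(f \right)} = \sqrt{-84 + f}$
$Q{\left(S,a \right)} = -9 + 3 S + 18 a$ ($Q{\left(S,a \right)} = -9 + 3 \left(a 6 + S\right) = -9 + 3 \left(6 a + S\right) = -9 + 3 \left(S + 6 a\right) = -9 + \left(3 S + 18 a\right) = -9 + 3 S + 18 a$)
$\left(L{\left(126 \right)} + 48364\right) \left(-378 + Q{\left(-208,-119 \right)}\right) = \left(\sqrt{-84 + 126} + 48364\right) \left(-378 + \left(-9 + 3 \left(-208\right) + 18 \left(-119\right)\right)\right) = \left(\sqrt{42} + 48364\right) \left(-378 - 2775\right) = \left(48364 + \sqrt{42}\right) \left(-378 - 2775\right) = \left(48364 + \sqrt{42}\right) \left(-3153\right) = -152491692 - 3153 \sqrt{42}$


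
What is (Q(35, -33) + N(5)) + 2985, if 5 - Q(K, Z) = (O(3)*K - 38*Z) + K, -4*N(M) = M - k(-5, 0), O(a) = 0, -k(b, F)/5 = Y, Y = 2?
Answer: 6789/4 ≈ 1697.3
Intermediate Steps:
k(b, F) = -10 (k(b, F) = -5*2 = -10)
N(M) = -5/2 - M/4 (N(M) = -(M - 1*(-10))/4 = -(M + 10)/4 = -(10 + M)/4 = -5/2 - M/4)
Q(K, Z) = 5 - K + 38*Z (Q(K, Z) = 5 - ((0*K - 38*Z) + K) = 5 - ((0 - 38*Z) + K) = 5 - (-38*Z + K) = 5 - (K - 38*Z) = 5 + (-K + 38*Z) = 5 - K + 38*Z)
(Q(35, -33) + N(5)) + 2985 = ((5 - 1*35 + 38*(-33)) + (-5/2 - ¼*5)) + 2985 = ((5 - 35 - 1254) + (-5/2 - 5/4)) + 2985 = (-1284 - 15/4) + 2985 = -5151/4 + 2985 = 6789/4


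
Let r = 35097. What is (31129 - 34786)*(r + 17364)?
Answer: -191849877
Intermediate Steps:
(31129 - 34786)*(r + 17364) = (31129 - 34786)*(35097 + 17364) = -3657*52461 = -191849877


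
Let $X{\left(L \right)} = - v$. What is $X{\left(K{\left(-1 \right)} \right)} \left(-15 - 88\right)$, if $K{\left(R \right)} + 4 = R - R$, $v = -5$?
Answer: $-515$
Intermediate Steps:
$K{\left(R \right)} = -4$ ($K{\left(R \right)} = -4 + \left(R - R\right) = -4 + 0 = -4$)
$X{\left(L \right)} = 5$ ($X{\left(L \right)} = \left(-1\right) \left(-5\right) = 5$)
$X{\left(K{\left(-1 \right)} \right)} \left(-15 - 88\right) = 5 \left(-15 - 88\right) = 5 \left(-103\right) = -515$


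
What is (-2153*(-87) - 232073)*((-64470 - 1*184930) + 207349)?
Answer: 1882286862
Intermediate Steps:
(-2153*(-87) - 232073)*((-64470 - 1*184930) + 207349) = (187311 - 232073)*((-64470 - 184930) + 207349) = -44762*(-249400 + 207349) = -44762*(-42051) = 1882286862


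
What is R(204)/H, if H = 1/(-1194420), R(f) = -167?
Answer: 199468140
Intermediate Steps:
H = -1/1194420 ≈ -8.3723e-7
R(204)/H = -167/(-1/1194420) = -167*(-1194420) = 199468140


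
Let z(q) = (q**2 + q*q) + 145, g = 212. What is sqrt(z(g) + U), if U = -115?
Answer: sqrt(89918) ≈ 299.86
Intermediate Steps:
z(q) = 145 + 2*q**2 (z(q) = (q**2 + q**2) + 145 = 2*q**2 + 145 = 145 + 2*q**2)
sqrt(z(g) + U) = sqrt((145 + 2*212**2) - 115) = sqrt((145 + 2*44944) - 115) = sqrt((145 + 89888) - 115) = sqrt(90033 - 115) = sqrt(89918)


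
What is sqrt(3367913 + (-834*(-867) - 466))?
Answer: 5*sqrt(163621) ≈ 2022.5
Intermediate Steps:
sqrt(3367913 + (-834*(-867) - 466)) = sqrt(3367913 + (723078 - 466)) = sqrt(3367913 + 722612) = sqrt(4090525) = 5*sqrt(163621)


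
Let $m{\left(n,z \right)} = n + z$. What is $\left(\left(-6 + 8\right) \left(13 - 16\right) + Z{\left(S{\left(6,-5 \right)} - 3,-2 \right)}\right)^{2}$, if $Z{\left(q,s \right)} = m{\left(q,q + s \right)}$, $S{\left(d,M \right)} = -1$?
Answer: $256$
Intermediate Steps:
$Z{\left(q,s \right)} = s + 2 q$ ($Z{\left(q,s \right)} = q + \left(q + s\right) = s + 2 q$)
$\left(\left(-6 + 8\right) \left(13 - 16\right) + Z{\left(S{\left(6,-5 \right)} - 3,-2 \right)}\right)^{2} = \left(\left(-6 + 8\right) \left(13 - 16\right) + \left(-2 + 2 \left(-1 - 3\right)\right)\right)^{2} = \left(2 \left(-3\right) + \left(-2 + 2 \left(-1 - 3\right)\right)\right)^{2} = \left(-6 + \left(-2 + 2 \left(-4\right)\right)\right)^{2} = \left(-6 - 10\right)^{2} = \left(-16\right)^{2} = 256$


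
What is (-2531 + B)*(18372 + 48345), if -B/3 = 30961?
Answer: -6365735838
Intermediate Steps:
B = -92883 (B = -3*30961 = -92883)
(-2531 + B)*(18372 + 48345) = (-2531 - 92883)*(18372 + 48345) = -95414*66717 = -6365735838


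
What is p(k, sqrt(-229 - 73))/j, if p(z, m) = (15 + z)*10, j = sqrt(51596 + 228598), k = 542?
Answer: 2785*sqrt(280194)/140097 ≈ 10.523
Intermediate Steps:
j = sqrt(280194) ≈ 529.33
p(z, m) = 150 + 10*z
p(k, sqrt(-229 - 73))/j = (150 + 10*542)/(sqrt(280194)) = (150 + 5420)*(sqrt(280194)/280194) = 5570*(sqrt(280194)/280194) = 2785*sqrt(280194)/140097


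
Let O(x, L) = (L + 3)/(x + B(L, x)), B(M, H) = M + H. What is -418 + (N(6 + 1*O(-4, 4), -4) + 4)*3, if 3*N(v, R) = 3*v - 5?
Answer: -1593/4 ≈ -398.25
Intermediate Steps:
B(M, H) = H + M
O(x, L) = (3 + L)/(L + 2*x) (O(x, L) = (L + 3)/(x + (x + L)) = (3 + L)/(x + (L + x)) = (3 + L)/(L + 2*x))
N(v, R) = -5/3 + v (N(v, R) = (3*v - 5)/3 = (-5 + 3*v)/3 = -5/3 + v)
-418 + (N(6 + 1*O(-4, 4), -4) + 4)*3 = -418 + ((-5/3 + (6 + 1*((3 + 4)/(4 + 2*(-4))))) + 4)*3 = -418 + ((-5/3 + (6 + 1*(7/(4 - 8)))) + 4)*3 = -418 + ((-5/3 + (6 + 1*(7/(-4)))) + 4)*3 = -418 + ((-5/3 + (6 + 1*(-1/4*7))) + 4)*3 = -418 + ((-5/3 + (6 + 1*(-7/4))) + 4)*3 = -418 + ((-5/3 + (6 - 7/4)) + 4)*3 = -418 + ((-5/3 + 17/4) + 4)*3 = -418 + (31/12 + 4)*3 = -418 + (79/12)*3 = -418 + 79/4 = -1593/4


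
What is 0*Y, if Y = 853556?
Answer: 0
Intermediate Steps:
0*Y = 0*853556 = 0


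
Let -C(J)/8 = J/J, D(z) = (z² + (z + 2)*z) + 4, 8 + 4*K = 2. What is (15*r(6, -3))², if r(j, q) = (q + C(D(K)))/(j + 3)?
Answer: 3025/9 ≈ 336.11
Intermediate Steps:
K = -3/2 (K = -2 + (¼)*2 = -2 + ½ = -3/2 ≈ -1.5000)
D(z) = 4 + z² + z*(2 + z) (D(z) = (z² + (2 + z)*z) + 4 = (z² + z*(2 + z)) + 4 = 4 + z² + z*(2 + z))
C(J) = -8 (C(J) = -8*J/J = -8*1 = -8)
r(j, q) = (-8 + q)/(3 + j) (r(j, q) = (q - 8)/(j + 3) = (-8 + q)/(3 + j))
(15*r(6, -3))² = (15*((-8 - 3)/(3 + 6)))² = (15*(-11/9))² = (-55/3)² = 3025/9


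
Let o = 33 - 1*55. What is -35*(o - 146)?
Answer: 5880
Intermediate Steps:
o = -22 (o = 33 - 55 = -22)
-35*(o - 146) = -35*(-22 - 146) = -35*(-168) = 5880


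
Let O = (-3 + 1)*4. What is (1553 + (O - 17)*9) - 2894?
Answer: -1566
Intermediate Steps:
O = -8 (O = -2*4 = -8)
(1553 + (O - 17)*9) - 2894 = (1553 + (-8 - 17)*9) - 2894 = (1553 - 25*9) - 2894 = (1553 - 225) - 2894 = 1328 - 2894 = -1566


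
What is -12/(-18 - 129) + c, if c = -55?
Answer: -2691/49 ≈ -54.918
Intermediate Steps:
-12/(-18 - 129) + c = -12/(-18 - 129) - 55 = -12/(-147) - 55 = -1/147*(-12) - 55 = 4/49 - 55 = -2691/49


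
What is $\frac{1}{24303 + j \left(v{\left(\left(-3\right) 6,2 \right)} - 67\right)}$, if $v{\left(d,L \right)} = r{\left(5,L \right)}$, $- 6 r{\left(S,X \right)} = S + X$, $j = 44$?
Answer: $\frac{3}{63911} \approx 4.694 \cdot 10^{-5}$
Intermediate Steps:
$r{\left(S,X \right)} = - \frac{S}{6} - \frac{X}{6}$ ($r{\left(S,X \right)} = - \frac{S + X}{6} = - \frac{S}{6} - \frac{X}{6}$)
$v{\left(d,L \right)} = - \frac{5}{6} - \frac{L}{6}$ ($v{\left(d,L \right)} = \left(- \frac{1}{6}\right) 5 - \frac{L}{6} = - \frac{5}{6} - \frac{L}{6}$)
$\frac{1}{24303 + j \left(v{\left(\left(-3\right) 6,2 \right)} - 67\right)} = \frac{1}{24303 + 44 \left(\left(- \frac{5}{6} - \frac{1}{3}\right) - 67\right)} = \frac{1}{24303 + 44 \left(- \frac{7}{6} - 67\right)} = \frac{1}{24303 + 44 \left(- \frac{409}{6}\right)} = \frac{1}{24303 - \frac{8998}{3}} = \frac{1}{\frac{63911}{3}} = \frac{3}{63911}$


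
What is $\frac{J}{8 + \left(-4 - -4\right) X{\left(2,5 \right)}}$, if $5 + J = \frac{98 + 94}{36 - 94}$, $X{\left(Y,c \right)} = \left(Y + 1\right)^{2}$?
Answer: $- \frac{241}{232} \approx -1.0388$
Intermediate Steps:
$X{\left(Y,c \right)} = \left(1 + Y\right)^{2}$
$J = - \frac{241}{29}$ ($J = -5 + \frac{98 + 94}{36 - 94} = -5 + \frac{192}{-58} = -5 + 192 \left(- \frac{1}{58}\right) = -5 - \frac{96}{29} = - \frac{241}{29} \approx -8.3103$)
$\frac{J}{8 + \left(-4 - -4\right) X{\left(2,5 \right)}} = - \frac{241}{29 \left(8 + \left(-4 - -4\right) \left(1 + 2\right)^{2}\right)} = - \frac{241}{29 \left(8 + \left(-4 + 4\right) 3^{2}\right)} = - \frac{241}{29 \left(8 + 0 \cdot 9\right)} = - \frac{241}{29 \left(8 + 0\right)} = - \frac{241}{29 \cdot 8} = \left(- \frac{241}{29}\right) \frac{1}{8} = - \frac{241}{232}$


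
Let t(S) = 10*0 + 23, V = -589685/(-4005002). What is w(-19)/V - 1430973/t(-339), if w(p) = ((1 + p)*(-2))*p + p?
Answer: -908580190843/13562755 ≈ -66991.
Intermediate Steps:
V = 589685/4005002 (V = -589685*(-1/4005002) = 589685/4005002 ≈ 0.14724)
t(S) = 23 (t(S) = 0 + 23 = 23)
w(p) = p + p*(-2 - 2*p) (w(p) = (-2 - 2*p)*p + p = p*(-2 - 2*p) + p = p + p*(-2 - 2*p))
w(-19)/V - 1430973/t(-339) = (-1*(-19)*(1 + 2*(-19)))/(589685/4005002) - 1430973/23 = -1*(-19)*(1 - 38)*(4005002/589685) - 1430973*1/23 = -1*(-19)*(-37)*(4005002/589685) - 1430973/23 = -703*4005002/589685 - 1430973/23 = -2815516406/589685 - 1430973/23 = -908580190843/13562755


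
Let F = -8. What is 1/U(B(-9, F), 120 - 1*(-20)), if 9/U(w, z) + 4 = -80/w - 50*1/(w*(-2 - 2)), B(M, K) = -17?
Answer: -1/306 ≈ -0.0032680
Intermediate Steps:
U(w, z) = 9/(-4 - 135/(2*w)) (U(w, z) = 9/(-4 + (-80/w - 50*1/(w*(-2 - 2)))) = 9/(-4 + (-80/w - 50*(-1/(4*w)))) = 9/(-4 + (-80/w - (-25)/(2*w))) = 9/(-4 + (-80/w + 25/(2*w))) = 9/(-4 - 135/(2*w)))
1/U(B(-9, F), 120 - 1*(-20)) = 1/(-18*(-17)/(135 + 8*(-17))) = 1/(-18*(-17)/(135 - 136)) = 1/(-18*(-17)/(-1)) = 1/(-18*(-17)*(-1)) = 1/(-306) = -1/306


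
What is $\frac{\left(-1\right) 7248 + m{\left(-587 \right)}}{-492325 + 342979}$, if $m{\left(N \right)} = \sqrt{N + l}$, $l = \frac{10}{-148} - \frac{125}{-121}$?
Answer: $\frac{1208}{24891} - \frac{i \sqrt{388304122}}{121567644} \approx 0.048532 - 0.00016209 i$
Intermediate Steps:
$l = \frac{8645}{8954}$ ($l = 10 \left(- \frac{1}{148}\right) - - \frac{125}{121} = - \frac{5}{74} + \frac{125}{121} = \frac{8645}{8954} \approx 0.96549$)
$m{\left(N \right)} = \sqrt{\frac{8645}{8954} + N}$ ($m{\left(N \right)} = \sqrt{N + \frac{8645}{8954}} = \sqrt{\frac{8645}{8954} + N}$)
$\frac{\left(-1\right) 7248 + m{\left(-587 \right)}}{-492325 + 342979} = \frac{\left(-1\right) 7248 + \frac{\sqrt{639730 + 662596 \left(-587\right)}}{814}}{-492325 + 342979} = \frac{-7248 + \frac{\sqrt{639730 - 388943852}}{814}}{-149346} = \left(-7248 + \frac{\sqrt{-388304122}}{814}\right) \left(- \frac{1}{149346}\right) = \left(-7248 + \frac{i \sqrt{388304122}}{814}\right) \left(- \frac{1}{149346}\right) = \frac{1208}{24891} - \frac{i \sqrt{388304122}}{121567644}$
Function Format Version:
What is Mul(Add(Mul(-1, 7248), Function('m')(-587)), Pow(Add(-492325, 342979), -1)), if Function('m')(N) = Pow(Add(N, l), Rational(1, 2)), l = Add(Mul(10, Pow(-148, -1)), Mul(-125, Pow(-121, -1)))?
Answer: Add(Rational(1208, 24891), Mul(Rational(-1, 121567644), I, Pow(388304122, Rational(1, 2)))) ≈ Add(0.048532, Mul(-0.00016209, I))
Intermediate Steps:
l = Rational(8645, 8954) (l = Add(Mul(10, Rational(-1, 148)), Mul(-125, Rational(-1, 121))) = Add(Rational(-5, 74), Rational(125, 121)) = Rational(8645, 8954) ≈ 0.96549)
Function('m')(N) = Pow(Add(Rational(8645, 8954), N), Rational(1, 2)) (Function('m')(N) = Pow(Add(N, Rational(8645, 8954)), Rational(1, 2)) = Pow(Add(Rational(8645, 8954), N), Rational(1, 2)))
Mul(Add(Mul(-1, 7248), Function('m')(-587)), Pow(Add(-492325, 342979), -1)) = Mul(Add(Mul(-1, 7248), Mul(Rational(1, 814), Pow(Add(639730, Mul(662596, -587)), Rational(1, 2)))), Pow(Add(-492325, 342979), -1)) = Mul(Add(-7248, Mul(Rational(1, 814), Pow(Add(639730, -388943852), Rational(1, 2)))), Pow(-149346, -1)) = Mul(Add(-7248, Mul(Rational(1, 814), Pow(-388304122, Rational(1, 2)))), Rational(-1, 149346)) = Mul(Add(-7248, Mul(Rational(1, 814), Mul(I, Pow(388304122, Rational(1, 2))))), Rational(-1, 149346)) = Mul(Add(-7248, Mul(Rational(1, 814), I, Pow(388304122, Rational(1, 2)))), Rational(-1, 149346)) = Add(Rational(1208, 24891), Mul(Rational(-1, 121567644), I, Pow(388304122, Rational(1, 2))))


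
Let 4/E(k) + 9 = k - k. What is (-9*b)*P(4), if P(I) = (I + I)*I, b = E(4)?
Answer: 128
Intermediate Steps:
E(k) = -4/9 (E(k) = 4/(-9 + (k - k)) = 4/(-9 + 0) = 4/(-9) = 4*(-⅑) = -4/9)
b = -4/9 ≈ -0.44444
P(I) = 2*I² (P(I) = (2*I)*I = 2*I²)
(-9*b)*P(4) = (-9*(-4/9))*(2*4²) = 4*(2*16) = 4*32 = 128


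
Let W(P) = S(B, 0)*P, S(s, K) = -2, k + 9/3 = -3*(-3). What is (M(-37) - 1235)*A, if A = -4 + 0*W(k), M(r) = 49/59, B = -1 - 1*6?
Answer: 291264/59 ≈ 4936.7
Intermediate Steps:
B = -7 (B = -1 - 6 = -7)
M(r) = 49/59 (M(r) = 49*(1/59) = 49/59)
k = 6 (k = -3 - 3*(-3) = -3 + 9 = 6)
W(P) = -2*P
A = -4 (A = -4 + 0*(-2*6) = -4 + 0*(-12) = -4 + 0 = -4)
(M(-37) - 1235)*A = (49/59 - 1235)*(-4) = -72816/59*(-4) = 291264/59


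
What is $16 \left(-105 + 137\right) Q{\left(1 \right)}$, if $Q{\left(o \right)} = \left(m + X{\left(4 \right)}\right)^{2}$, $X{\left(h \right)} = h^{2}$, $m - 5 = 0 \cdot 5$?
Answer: $225792$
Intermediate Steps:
$m = 5$ ($m = 5 + 0 \cdot 5 = 5 + 0 = 5$)
$Q{\left(o \right)} = 441$ ($Q{\left(o \right)} = \left(5 + 4^{2}\right)^{2} = \left(5 + 16\right)^{2} = 21^{2} = 441$)
$16 \left(-105 + 137\right) Q{\left(1 \right)} = 16 \left(-105 + 137\right) 441 = 16 \cdot 32 \cdot 441 = 512 \cdot 441 = 225792$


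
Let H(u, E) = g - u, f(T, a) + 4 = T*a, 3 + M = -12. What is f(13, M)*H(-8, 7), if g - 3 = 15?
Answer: -5174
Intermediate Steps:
M = -15 (M = -3 - 12 = -15)
g = 18 (g = 3 + 15 = 18)
f(T, a) = -4 + T*a
H(u, E) = 18 - u
f(13, M)*H(-8, 7) = (-4 + 13*(-15))*(18 - 1*(-8)) = (-4 - 195)*(18 + 8) = -199*26 = -5174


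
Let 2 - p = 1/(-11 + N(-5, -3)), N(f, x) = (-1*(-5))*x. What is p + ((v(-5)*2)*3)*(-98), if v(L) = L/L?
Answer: -15235/26 ≈ -585.96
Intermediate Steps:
v(L) = 1
N(f, x) = 5*x
p = 53/26 (p = 2 - 1/(-11 + 5*(-3)) = 2 - 1/(-11 - 15) = 2 - 1/(-26) = 2 - 1*(-1/26) = 2 + 1/26 = 53/26 ≈ 2.0385)
p + ((v(-5)*2)*3)*(-98) = 53/26 + ((1*2)*3)*(-98) = 53/26 + (2*3)*(-98) = 53/26 + 6*(-98) = 53/26 - 588 = -15235/26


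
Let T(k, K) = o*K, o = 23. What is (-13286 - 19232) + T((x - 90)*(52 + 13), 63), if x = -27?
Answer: -31069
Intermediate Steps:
T(k, K) = 23*K
(-13286 - 19232) + T((x - 90)*(52 + 13), 63) = (-13286 - 19232) + 23*63 = -32518 + 1449 = -31069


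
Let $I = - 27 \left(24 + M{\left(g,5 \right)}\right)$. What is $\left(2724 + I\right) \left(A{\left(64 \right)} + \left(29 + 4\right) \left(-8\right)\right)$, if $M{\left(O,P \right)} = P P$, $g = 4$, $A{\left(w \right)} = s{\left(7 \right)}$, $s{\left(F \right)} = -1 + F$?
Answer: $-361458$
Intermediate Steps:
$A{\left(w \right)} = 6$ ($A{\left(w \right)} = -1 + 7 = 6$)
$M{\left(O,P \right)} = P^{2}$
$I = -1323$ ($I = - 27 \left(24 + 5^{2}\right) = - 27 \left(24 + 25\right) = \left(-27\right) 49 = -1323$)
$\left(2724 + I\right) \left(A{\left(64 \right)} + \left(29 + 4\right) \left(-8\right)\right) = \left(2724 - 1323\right) \left(6 + \left(29 + 4\right) \left(-8\right)\right) = 1401 \left(6 + 33 \left(-8\right)\right) = 1401 \left(6 - 264\right) = 1401 \left(-258\right) = -361458$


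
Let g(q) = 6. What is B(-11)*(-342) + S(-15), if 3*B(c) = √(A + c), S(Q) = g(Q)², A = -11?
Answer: 36 - 114*I*√22 ≈ 36.0 - 534.71*I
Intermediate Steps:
S(Q) = 36 (S(Q) = 6² = 36)
B(c) = √(-11 + c)/3
B(-11)*(-342) + S(-15) = (√(-11 - 11)/3)*(-342) + 36 = (√(-22)/3)*(-342) + 36 = ((I*√22)/3)*(-342) + 36 = (I*√22/3)*(-342) + 36 = -114*I*√22 + 36 = 36 - 114*I*√22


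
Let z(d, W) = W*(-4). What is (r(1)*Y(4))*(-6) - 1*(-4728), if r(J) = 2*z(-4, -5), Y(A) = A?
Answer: 3768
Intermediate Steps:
z(d, W) = -4*W
r(J) = 40 (r(J) = 2*(-4*(-5)) = 2*20 = 40)
(r(1)*Y(4))*(-6) - 1*(-4728) = (40*4)*(-6) - 1*(-4728) = 160*(-6) + 4728 = -960 + 4728 = 3768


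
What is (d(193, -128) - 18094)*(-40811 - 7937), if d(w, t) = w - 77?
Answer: 876391544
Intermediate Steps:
d(w, t) = -77 + w
(d(193, -128) - 18094)*(-40811 - 7937) = ((-77 + 193) - 18094)*(-40811 - 7937) = (116 - 18094)*(-48748) = -17978*(-48748) = 876391544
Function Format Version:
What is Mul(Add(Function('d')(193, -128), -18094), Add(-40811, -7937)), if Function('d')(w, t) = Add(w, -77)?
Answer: 876391544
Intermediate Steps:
Function('d')(w, t) = Add(-77, w)
Mul(Add(Function('d')(193, -128), -18094), Add(-40811, -7937)) = Mul(Add(Add(-77, 193), -18094), Add(-40811, -7937)) = Mul(Add(116, -18094), -48748) = Mul(-17978, -48748) = 876391544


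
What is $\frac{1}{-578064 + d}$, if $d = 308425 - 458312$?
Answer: $- \frac{1}{727951} \approx -1.3737 \cdot 10^{-6}$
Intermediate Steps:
$d = -149887$ ($d = 308425 - 458312 = -149887$)
$\frac{1}{-578064 + d} = \frac{1}{-578064 - 149887} = \frac{1}{-727951} = - \frac{1}{727951}$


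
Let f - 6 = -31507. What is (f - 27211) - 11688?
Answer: -70400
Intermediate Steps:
f = -31501 (f = 6 - 31507 = -31501)
(f - 27211) - 11688 = (-31501 - 27211) - 11688 = -58712 - 11688 = -70400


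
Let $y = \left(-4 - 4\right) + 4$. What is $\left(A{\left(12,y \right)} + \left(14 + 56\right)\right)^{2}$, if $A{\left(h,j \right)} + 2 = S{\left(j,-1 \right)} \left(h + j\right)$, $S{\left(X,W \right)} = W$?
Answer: $3600$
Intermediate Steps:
$y = -4$ ($y = -8 + 4 = -4$)
$A{\left(h,j \right)} = -2 - h - j$ ($A{\left(h,j \right)} = -2 - \left(h + j\right) = -2 - h - j$)
$\left(A{\left(12,y \right)} + \left(14 + 56\right)\right)^{2} = \left(\left(-2 - 12 - -4\right) + \left(14 + 56\right)\right)^{2} = \left(\left(-2 - 12 + 4\right) + 70\right)^{2} = \left(-10 + 70\right)^{2} = 60^{2} = 3600$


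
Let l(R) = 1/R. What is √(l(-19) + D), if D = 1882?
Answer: 3*√75487/19 ≈ 43.381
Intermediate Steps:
√(l(-19) + D) = √(1/(-19) + 1882) = √(-1/19 + 1882) = √(35757/19) = 3*√75487/19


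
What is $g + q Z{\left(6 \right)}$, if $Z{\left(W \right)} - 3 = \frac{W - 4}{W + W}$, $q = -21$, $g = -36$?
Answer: $- \frac{205}{2} \approx -102.5$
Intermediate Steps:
$Z{\left(W \right)} = 3 + \frac{-4 + W}{2 W}$ ($Z{\left(W \right)} = 3 + \frac{W - 4}{W + W} = 3 + \frac{-4 + W}{2 W}$)
$g + q Z{\left(6 \right)} = -36 - 21 \left(\frac{7}{2} - \frac{2}{6}\right) = -36 - 21 \left(\frac{7}{2} - \frac{1}{3}\right) = -36 - \frac{133}{2} = - \frac{205}{2}$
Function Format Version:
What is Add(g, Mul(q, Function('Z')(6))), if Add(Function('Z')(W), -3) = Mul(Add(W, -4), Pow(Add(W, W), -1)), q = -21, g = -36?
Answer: Rational(-205, 2) ≈ -102.50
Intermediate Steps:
Function('Z')(W) = Add(3, Mul(Rational(1, 2), Pow(W, -1), Add(-4, W))) (Function('Z')(W) = Add(3, Mul(Add(W, -4), Pow(Add(W, W), -1))) = Add(3, Mul(Add(-4, W), Pow(Mul(2, W), -1))) = Add(3, Mul(Add(-4, W), Mul(Rational(1, 2), Pow(W, -1)))) = Add(3, Mul(Rational(1, 2), Pow(W, -1), Add(-4, W))))
Add(g, Mul(q, Function('Z')(6))) = Add(-36, Mul(-21, Add(Rational(7, 2), Mul(-2, Pow(6, -1))))) = Add(-36, Mul(-21, Add(Rational(7, 2), Mul(-2, Rational(1, 6))))) = Add(-36, Mul(-21, Add(Rational(7, 2), Rational(-1, 3)))) = Add(-36, Mul(-21, Rational(19, 6))) = Add(-36, Rational(-133, 2)) = Rational(-205, 2)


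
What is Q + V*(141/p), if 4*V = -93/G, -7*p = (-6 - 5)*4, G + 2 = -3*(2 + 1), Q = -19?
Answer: 55007/1936 ≈ 28.413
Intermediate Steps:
G = -11 (G = -2 - 3*(2 + 1) = -2 - 3*3 = -2 - 9 = -11)
p = 44/7 (p = -(-6 - 5)*4/7 = -(-11)*4/7 = -⅐*(-44) = 44/7 ≈ 6.2857)
V = 93/44 (V = (-93/(-11))/4 = (-93*(-1/11))/4 = (¼)*(93/11) = 93/44 ≈ 2.1136)
Q + V*(141/p) = -19 + 93*(141/(44/7))/44 = -19 + 93*(141*(7/44))/44 = -19 + (93/44)*(987/44) = -19 + 91791/1936 = 55007/1936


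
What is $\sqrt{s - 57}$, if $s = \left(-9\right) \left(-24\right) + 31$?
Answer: $\sqrt{190} \approx 13.784$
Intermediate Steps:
$s = 247$ ($s = 216 + 31 = 247$)
$\sqrt{s - 57} = \sqrt{247 - 57} = \sqrt{190}$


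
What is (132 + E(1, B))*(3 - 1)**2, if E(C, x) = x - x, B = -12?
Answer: 528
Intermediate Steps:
E(C, x) = 0
(132 + E(1, B))*(3 - 1)**2 = (132 + 0)*(3 - 1)**2 = 132*2**2 = 132*4 = 528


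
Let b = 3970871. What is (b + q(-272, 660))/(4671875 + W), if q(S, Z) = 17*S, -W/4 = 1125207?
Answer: 3966247/171047 ≈ 23.188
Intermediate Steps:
W = -4500828 (W = -4*1125207 = -4500828)
(b + q(-272, 660))/(4671875 + W) = (3970871 + 17*(-272))/(4671875 - 4500828) = (3970871 - 4624)/171047 = 3966247*(1/171047) = 3966247/171047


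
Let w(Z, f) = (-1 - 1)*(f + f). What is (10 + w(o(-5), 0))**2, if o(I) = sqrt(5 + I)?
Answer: 100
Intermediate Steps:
w(Z, f) = -4*f
(10 + w(o(-5), 0))**2 = (10 - 4*0)**2 = (10 + 0)**2 = 10**2 = 100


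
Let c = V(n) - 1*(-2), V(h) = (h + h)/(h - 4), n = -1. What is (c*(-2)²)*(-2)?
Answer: -96/5 ≈ -19.200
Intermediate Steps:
V(h) = 2*h/(-4 + h) (V(h) = (2*h)/(-4 + h) = 2*h/(-4 + h))
c = 12/5 (c = 2*(-1)/(-4 - 1) - 1*(-2) = 2*(-1)/(-5) + 2 = 2*(-1)*(-⅕) + 2 = ⅖ + 2 = 12/5 ≈ 2.4000)
(c*(-2)²)*(-2) = ((12/5)*(-2)²)*(-2) = ((12/5)*4)*(-2) = (48/5)*(-2) = -96/5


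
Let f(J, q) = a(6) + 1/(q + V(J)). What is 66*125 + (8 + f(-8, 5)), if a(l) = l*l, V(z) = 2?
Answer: 58059/7 ≈ 8294.1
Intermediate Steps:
a(l) = l**2
f(J, q) = 36 + 1/(2 + q) (f(J, q) = 6**2 + 1/(q + 2) = 36 + 1/(2 + q))
66*125 + (8 + f(-8, 5)) = 66*125 + (8 + (73 + 36*5)/(2 + 5)) = 8250 + (8 + (73 + 180)/7) = 8250 + (8 + (1/7)*253) = 8250 + (8 + 253/7) = 8250 + 309/7 = 58059/7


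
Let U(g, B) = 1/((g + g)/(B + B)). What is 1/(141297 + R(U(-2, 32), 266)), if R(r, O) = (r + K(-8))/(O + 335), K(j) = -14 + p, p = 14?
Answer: 601/84919481 ≈ 7.0773e-6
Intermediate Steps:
U(g, B) = B/g (U(g, B) = 1/((2*g)/((2*B))) = 1/((2*g)*(1/(2*B))) = 1/(g/B) = B/g)
K(j) = 0 (K(j) = -14 + 14 = 0)
R(r, O) = r/(335 + O) (R(r, O) = (r + 0)/(O + 335) = r/(335 + O))
1/(141297 + R(U(-2, 32), 266)) = 1/(141297 + (32/(-2))/(335 + 266)) = 1/(141297 + (32*(-1/2))/601) = 1/(141297 - 16*1/601) = 1/(141297 - 16/601) = 1/(84919481/601) = 601/84919481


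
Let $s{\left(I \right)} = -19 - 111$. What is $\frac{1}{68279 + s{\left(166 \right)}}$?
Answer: $\frac{1}{68149} \approx 1.4674 \cdot 10^{-5}$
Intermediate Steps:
$s{\left(I \right)} = -130$ ($s{\left(I \right)} = -19 - 111 = -130$)
$\frac{1}{68279 + s{\left(166 \right)}} = \frac{1}{68279 - 130} = \frac{1}{68149}$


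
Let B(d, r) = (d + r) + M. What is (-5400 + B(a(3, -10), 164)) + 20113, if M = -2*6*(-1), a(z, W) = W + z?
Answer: 14882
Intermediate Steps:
M = 12 (M = -12*(-1) = 12)
B(d, r) = 12 + d + r (B(d, r) = (d + r) + 12 = 12 + d + r)
(-5400 + B(a(3, -10), 164)) + 20113 = (-5400 + (12 + (-10 + 3) + 164)) + 20113 = (-5400 + (12 - 7 + 164)) + 20113 = (-5400 + 169) + 20113 = -5231 + 20113 = 14882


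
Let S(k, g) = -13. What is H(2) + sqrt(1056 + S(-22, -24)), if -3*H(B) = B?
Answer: -2/3 + sqrt(1043) ≈ 31.629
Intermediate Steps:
H(B) = -B/3
H(2) + sqrt(1056 + S(-22, -24)) = -1/3*2 + sqrt(1056 - 13) = -2/3 + sqrt(1043)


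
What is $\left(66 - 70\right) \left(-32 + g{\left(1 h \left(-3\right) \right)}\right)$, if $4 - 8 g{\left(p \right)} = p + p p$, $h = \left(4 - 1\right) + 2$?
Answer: $231$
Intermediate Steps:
$h = 5$ ($h = 3 + 2 = 5$)
$g{\left(p \right)} = \frac{1}{2} - \frac{p}{8} - \frac{p^{2}}{8}$ ($g{\left(p \right)} = \frac{1}{2} - \frac{p + p p}{8} = \frac{1}{2} - \frac{p + p^{2}}{8} = \frac{1}{2} - \left(\frac{p}{8} + \frac{p^{2}}{8}\right) = \frac{1}{2} - \frac{p}{8} - \frac{p^{2}}{8}$)
$\left(66 - 70\right) \left(-32 + g{\left(1 h \left(-3\right) \right)}\right) = \left(66 - 70\right) \left(-32 - \left(- \frac{1}{2} + \frac{225}{8} + \frac{1}{8} \cdot 1 \cdot 5 \left(-3\right)\right)\right) = \left(66 - 70\right) \left(-32 - \left(- \frac{1}{2} + \frac{225}{8} + \frac{1}{8} \cdot 5 \left(-3\right)\right)\right) = - 4 \left(-32 - \left(- \frac{19}{8} + \frac{225}{8}\right)\right) = - 4 \left(-32 + \left(\frac{1}{2} + \frac{15}{8} - \frac{225}{8}\right)\right) = - 4 \left(-32 - \frac{103}{4}\right) = \left(-4\right) \left(- \frac{231}{4}\right) = 231$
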